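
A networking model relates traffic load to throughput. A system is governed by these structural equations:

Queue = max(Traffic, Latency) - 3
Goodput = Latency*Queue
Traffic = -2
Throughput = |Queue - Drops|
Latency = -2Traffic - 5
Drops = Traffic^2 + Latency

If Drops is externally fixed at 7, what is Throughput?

11

Intervening sets Drops = 7 and removes its equation (Drops = Traffic^2 + Latency).
Latency = -2Traffic - 5  [with Traffic=-2]  = -1
Queue = max(Traffic, Latency) - 3  [with Traffic=-2, Latency=-1]  = -4
Throughput = |Queue - Drops|  [with Queue=-4, Drops=7]  = 11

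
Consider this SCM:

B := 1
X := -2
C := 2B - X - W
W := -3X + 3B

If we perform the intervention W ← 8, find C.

-4

The intervention breaks the incoming arrows to W: W := -3X + 3B no longer applies, and W = 8.
C = 2B - X - W  [with B=1, X=-2, W=8]  = -4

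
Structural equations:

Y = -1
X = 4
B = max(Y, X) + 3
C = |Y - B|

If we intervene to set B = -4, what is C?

The intervention breaks the incoming arrows to B: B = max(Y, X) + 3 no longer applies, and B = -4.
C = |Y - B|  [with Y=-1, B=-4]  = 3

3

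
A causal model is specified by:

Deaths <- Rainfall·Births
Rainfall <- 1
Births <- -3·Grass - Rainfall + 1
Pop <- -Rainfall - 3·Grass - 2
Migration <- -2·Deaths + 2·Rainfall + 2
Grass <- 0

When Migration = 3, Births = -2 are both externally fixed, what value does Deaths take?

-2

Under do(Migration = 3, Births = -2), each intervened variable's structural equation is replaced by its fixed value.
Deaths = Rainfall·Births  [with Rainfall=1, Births=-2]  = -2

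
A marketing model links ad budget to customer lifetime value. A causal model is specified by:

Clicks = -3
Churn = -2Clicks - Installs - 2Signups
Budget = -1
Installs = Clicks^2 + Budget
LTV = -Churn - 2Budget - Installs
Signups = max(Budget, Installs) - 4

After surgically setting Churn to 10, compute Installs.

do(Churn=10) replaces the equation Churn = -2Clicks - Installs - 2Signups with the constant Churn = 10.
Installs is not downstream of the intervention, so its value is determined by the original equations.
Installs = Clicks^2 + Budget  [with Clicks=-3, Budget=-1]  = 8

8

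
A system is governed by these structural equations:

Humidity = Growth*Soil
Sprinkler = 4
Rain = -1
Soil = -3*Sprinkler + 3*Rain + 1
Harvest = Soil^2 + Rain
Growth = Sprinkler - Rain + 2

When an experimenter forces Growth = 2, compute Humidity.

-28

Intervening sets Growth = 2 and removes its equation (Growth = Sprinkler - Rain + 2).
Soil = -3*Sprinkler + 3*Rain + 1  [with Sprinkler=4, Rain=-1]  = -14
Humidity = Growth*Soil  [with Growth=2, Soil=-14]  = -28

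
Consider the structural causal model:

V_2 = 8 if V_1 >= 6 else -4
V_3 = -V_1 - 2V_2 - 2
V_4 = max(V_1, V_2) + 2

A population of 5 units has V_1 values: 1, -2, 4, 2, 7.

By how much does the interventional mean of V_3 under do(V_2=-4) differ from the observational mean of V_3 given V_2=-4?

Under do(V_2=-4), V_2's equation is replaced by V_2=-4 for every unit. Per-unit V_3: 5, 8, 2, 4, -1. Mean = 3.6.
E[V_3|V_2=-4] averages over only the 4 units with V_2=-4 (V_1 = 1, -2, 4, 2): V_3 = 5, 8, 2, 4, mean 4.75.
Difference = 3.6 − 4.75 = -1.15.

-1.15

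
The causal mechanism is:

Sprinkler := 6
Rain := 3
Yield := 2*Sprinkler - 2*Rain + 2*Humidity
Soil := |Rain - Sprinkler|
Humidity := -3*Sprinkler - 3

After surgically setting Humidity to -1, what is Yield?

Intervening sets Humidity = -1 and removes its equation (Humidity := -3*Sprinkler - 3).
Yield = 2*Sprinkler - 2*Rain + 2*Humidity  [with Sprinkler=6, Rain=3, Humidity=-1]  = 4

4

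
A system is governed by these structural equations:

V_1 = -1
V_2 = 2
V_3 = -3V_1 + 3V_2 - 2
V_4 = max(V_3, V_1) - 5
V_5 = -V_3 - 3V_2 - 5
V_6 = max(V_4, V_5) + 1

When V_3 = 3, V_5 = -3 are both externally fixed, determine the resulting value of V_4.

-2

The joint intervention fixes V_3 = 3, V_5 = -3, removing each variable's own equation.
V_4 = max(V_3, V_1) - 5  [with V_3=3, V_1=-1]  = -2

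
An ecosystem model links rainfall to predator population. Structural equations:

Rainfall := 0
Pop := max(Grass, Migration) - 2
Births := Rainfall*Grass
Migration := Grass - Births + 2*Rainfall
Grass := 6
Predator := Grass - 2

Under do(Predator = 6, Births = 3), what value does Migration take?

3

Setting Predator = 6, Births = 3 by intervention discards those variables' equations.
Migration = Grass - Births + 2*Rainfall  [with Grass=6, Births=3, Rainfall=0]  = 3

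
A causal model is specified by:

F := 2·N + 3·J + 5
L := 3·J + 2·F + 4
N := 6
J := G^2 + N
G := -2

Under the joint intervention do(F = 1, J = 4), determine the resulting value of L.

The joint intervention fixes F = 1, J = 4, removing each variable's own equation.
L = 3·J + 2·F + 4  [with J=4, F=1]  = 18

18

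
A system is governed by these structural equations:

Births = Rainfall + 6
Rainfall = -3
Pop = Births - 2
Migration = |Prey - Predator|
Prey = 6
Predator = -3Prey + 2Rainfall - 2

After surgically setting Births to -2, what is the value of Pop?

-4

Under do(Births=-2), the mechanism Births = Rainfall + 6 is discarded; Births is fixed at -2.
Pop = Births - 2  [with Births=-2]  = -4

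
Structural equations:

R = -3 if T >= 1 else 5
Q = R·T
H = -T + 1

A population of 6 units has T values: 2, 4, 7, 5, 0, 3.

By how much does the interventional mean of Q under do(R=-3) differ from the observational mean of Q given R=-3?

2.1

do(R=-3) breaks R's dependence on T. With R=-3 fixed, Q across the units is -6, -12, -21, -15, 0, -9, mean -10.5.
Conditioning on R=-3 selects the 5 unit(s) with T ∈ {2, 4, 7, 5, 3}. Their Q values: -6, -12, -21, -15, -9. Mean = -12.6.
Difference = -10.5 − (-12.6) = 2.1.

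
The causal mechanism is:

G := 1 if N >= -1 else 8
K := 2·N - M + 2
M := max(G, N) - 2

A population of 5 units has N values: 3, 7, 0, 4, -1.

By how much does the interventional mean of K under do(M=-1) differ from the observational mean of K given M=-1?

6.2

Under do(M=-1), M's equation is replaced by M=-1 for every unit. Per-unit K: 9, 17, 3, 11, 1. Mean = 8.2.
Conditioning on M=-1 selects the 2 unit(s) with N ∈ {0, -1}. Their K values: 3, 1. Mean = 2.
Difference = 8.2 − 2 = 6.2.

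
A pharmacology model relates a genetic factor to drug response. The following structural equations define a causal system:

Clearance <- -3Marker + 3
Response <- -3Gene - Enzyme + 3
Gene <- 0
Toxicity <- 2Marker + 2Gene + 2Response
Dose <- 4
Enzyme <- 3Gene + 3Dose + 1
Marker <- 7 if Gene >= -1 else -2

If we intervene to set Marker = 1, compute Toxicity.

-18

Under do(Marker=1), the mechanism Marker <- 7 if Gene >= -1 else -2 is discarded; Marker is fixed at 1.
Enzyme = 3Gene + 3Dose + 1  [with Gene=0, Dose=4]  = 13
Response = -3Gene - Enzyme + 3  [with Gene=0, Enzyme=13]  = -10
Toxicity = 2Marker + 2Gene + 2Response  [with Marker=1, Gene=0, Response=-10]  = -18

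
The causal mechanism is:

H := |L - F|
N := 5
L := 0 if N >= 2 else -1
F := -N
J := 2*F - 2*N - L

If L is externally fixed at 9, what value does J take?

The intervention breaks the incoming arrows to L: L := 0 if N >= 2 else -1 no longer applies, and L = 9.
F = -N  [with N=5]  = -5
J = 2*F - 2*N - L  [with F=-5, N=5, L=9]  = -29

-29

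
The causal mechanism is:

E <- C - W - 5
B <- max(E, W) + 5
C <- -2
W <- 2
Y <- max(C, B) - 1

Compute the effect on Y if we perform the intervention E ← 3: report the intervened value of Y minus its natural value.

do(E=3) replaces the equation E <- C - W - 5 with the constant E = 3.
B = max(E, W) + 5  [with E=3, W=2]  = 8
Y = max(C, B) - 1  [with C=-2, B=8]  = 7
Without intervention: E = C - W - 5  [with C=-2, W=2]  = -9; B = max(E, W) + 5  [with E=-9, W=2]  = 7; Y = max(C, B) - 1  [with C=-2, B=7]  = 6.
Change = 7 − 6 = 1.

1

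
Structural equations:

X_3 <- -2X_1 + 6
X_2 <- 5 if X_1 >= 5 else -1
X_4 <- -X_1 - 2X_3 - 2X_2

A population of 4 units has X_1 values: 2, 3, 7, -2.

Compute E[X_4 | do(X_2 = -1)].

do(X_2=-1) breaks X_2's dependence on X_1. With X_2=-1 fixed, X_4 across the units is -4, -1, 11, -16, mean -2.5.

-2.5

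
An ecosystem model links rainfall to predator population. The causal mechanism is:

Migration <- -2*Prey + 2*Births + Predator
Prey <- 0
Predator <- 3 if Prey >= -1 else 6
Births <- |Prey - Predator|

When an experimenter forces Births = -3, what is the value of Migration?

The intervention breaks the incoming arrows to Births: Births <- |Prey - Predator| no longer applies, and Births = -3.
Predator = 3 if Prey >= -1 else 6  [with Prey=0]  = 3
Migration = -2*Prey + 2*Births + Predator  [with Prey=0, Births=-3, Predator=3]  = -3

-3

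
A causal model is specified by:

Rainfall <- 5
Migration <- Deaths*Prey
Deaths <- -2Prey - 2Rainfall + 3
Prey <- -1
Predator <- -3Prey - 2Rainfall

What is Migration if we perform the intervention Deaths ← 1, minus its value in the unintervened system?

Intervening sets Deaths = 1 and removes its equation (Deaths <- -2Prey - 2Rainfall + 3).
Migration = Deaths*Prey  [with Deaths=1, Prey=-1]  = -1
Without intervention: Deaths = -2Prey - 2Rainfall + 3  [with Prey=-1, Rainfall=5]  = -5; Migration = Deaths*Prey  [with Deaths=-5, Prey=-1]  = 5.
Change = -1 − 5 = -6.

-6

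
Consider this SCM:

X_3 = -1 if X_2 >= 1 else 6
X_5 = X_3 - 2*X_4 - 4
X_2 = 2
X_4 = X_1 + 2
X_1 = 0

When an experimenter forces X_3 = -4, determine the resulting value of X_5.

-12

do(X_3=-4) replaces the equation X_3 = -1 if X_2 >= 1 else 6 with the constant X_3 = -4.
X_4 = X_1 + 2  [with X_1=0]  = 2
X_5 = X_3 - 2*X_4 - 4  [with X_3=-4, X_4=2]  = -12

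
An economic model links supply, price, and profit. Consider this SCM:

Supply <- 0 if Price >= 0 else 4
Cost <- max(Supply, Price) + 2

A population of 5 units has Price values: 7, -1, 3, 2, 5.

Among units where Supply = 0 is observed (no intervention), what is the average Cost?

Observing Supply=0 restricts to units where Supply's equation naturally yields 0: Price ∈ {7, 3, 2, 5}. In that subpopulation Cost = 9, 5, 4, 7, mean 6.25.

6.25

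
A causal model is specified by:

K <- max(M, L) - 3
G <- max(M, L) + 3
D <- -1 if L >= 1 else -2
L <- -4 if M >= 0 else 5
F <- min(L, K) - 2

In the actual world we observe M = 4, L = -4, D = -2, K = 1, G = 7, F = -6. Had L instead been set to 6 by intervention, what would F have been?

Under do(L=6), the mechanism L <- -4 if M >= 0 else 5 is discarded; L is fixed at 6.
K = max(M, L) - 3  [with M=4, L=6]  = 3
F = min(L, K) - 2  [with L=6, K=3]  = 1

1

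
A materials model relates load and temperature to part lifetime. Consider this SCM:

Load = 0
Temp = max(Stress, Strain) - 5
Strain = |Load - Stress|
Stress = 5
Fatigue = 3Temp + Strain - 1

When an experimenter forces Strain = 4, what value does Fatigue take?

3

do(Strain=4) replaces the equation Strain = |Load - Stress| with the constant Strain = 4.
Temp = max(Stress, Strain) - 5  [with Stress=5, Strain=4]  = 0
Fatigue = 3Temp + Strain - 1  [with Temp=0, Strain=4]  = 3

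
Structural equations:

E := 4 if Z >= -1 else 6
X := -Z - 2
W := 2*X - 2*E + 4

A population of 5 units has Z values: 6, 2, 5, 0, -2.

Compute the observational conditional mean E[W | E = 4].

-14.5

E[W|E=4] averages over only the 4 units with E=4 (Z = 6, 2, 5, 0): W = -20, -12, -18, -8, mean -14.5.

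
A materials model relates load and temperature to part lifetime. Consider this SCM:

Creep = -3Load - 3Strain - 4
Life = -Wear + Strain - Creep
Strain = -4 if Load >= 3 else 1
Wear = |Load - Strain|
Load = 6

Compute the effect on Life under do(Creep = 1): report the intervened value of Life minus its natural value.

-11

do(Creep=1) replaces the equation Creep = -3Load - 3Strain - 4 with the constant Creep = 1.
Strain = -4 if Load >= 3 else 1  [with Load=6]  = -4
Wear = |Load - Strain|  [with Load=6, Strain=-4]  = 10
Life = -Wear + Strain - Creep  [with Wear=10, Strain=-4, Creep=1]  = -15
Without intervention: Strain = -4 if Load >= 3 else 1  [with Load=6]  = -4; Creep = -3Load - 3Strain - 4  [with Load=6, Strain=-4]  = -10; Wear = |Load - Strain|  [with Load=6, Strain=-4]  = 10; Life = -Wear + Strain - Creep  [with Wear=10, Strain=-4, Creep=-10]  = -4.
Change = -15 − (-4) = -11.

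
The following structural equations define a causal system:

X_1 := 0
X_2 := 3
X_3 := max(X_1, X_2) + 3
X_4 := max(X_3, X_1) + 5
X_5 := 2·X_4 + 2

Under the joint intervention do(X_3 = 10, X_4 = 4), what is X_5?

10

Setting X_3 = 10, X_4 = 4 by intervention discards those variables' equations.
X_5 = 2·X_4 + 2  [with X_4=4]  = 10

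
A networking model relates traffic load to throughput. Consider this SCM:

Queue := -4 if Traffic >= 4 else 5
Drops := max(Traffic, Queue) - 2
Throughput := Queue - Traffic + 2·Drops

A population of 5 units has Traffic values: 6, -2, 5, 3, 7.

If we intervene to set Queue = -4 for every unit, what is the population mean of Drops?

1.8

Every unit gets Queue=-4 under the intervention. Drops values become 4, -4, 3, 1, 5; E[Drops|do(Queue=-4)] = 1.8.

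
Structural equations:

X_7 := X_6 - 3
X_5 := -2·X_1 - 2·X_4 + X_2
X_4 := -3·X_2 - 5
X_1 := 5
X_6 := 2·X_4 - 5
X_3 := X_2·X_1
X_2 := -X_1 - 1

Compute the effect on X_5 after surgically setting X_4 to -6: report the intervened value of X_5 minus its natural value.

38

Intervening sets X_4 = -6 and removes its equation (X_4 := -3·X_2 - 5).
X_2 = -X_1 - 1  [with X_1=5]  = -6
X_5 = -2·X_1 - 2·X_4 + X_2  [with X_1=5, X_4=-6, X_2=-6]  = -4
Without intervention: X_2 = -X_1 - 1  [with X_1=5]  = -6; X_4 = -3·X_2 - 5  [with X_2=-6]  = 13; X_5 = -2·X_1 - 2·X_4 + X_2  [with X_1=5, X_4=13, X_2=-6]  = -42.
Change = -4 − (-42) = 38.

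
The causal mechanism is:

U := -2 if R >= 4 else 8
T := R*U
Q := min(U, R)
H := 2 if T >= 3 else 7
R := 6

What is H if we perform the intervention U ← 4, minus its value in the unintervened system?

do(U=4) replaces the equation U := -2 if R >= 4 else 8 with the constant U = 4.
T = R*U  [with R=6, U=4]  = 24
H = 2 if T >= 3 else 7  [with T=24]  = 2
Without intervention: U = -2 if R >= 4 else 8  [with R=6]  = -2; T = R*U  [with R=6, U=-2]  = -12; H = 2 if T >= 3 else 7  [with T=-12]  = 7.
Change = 2 − 7 = -5.

-5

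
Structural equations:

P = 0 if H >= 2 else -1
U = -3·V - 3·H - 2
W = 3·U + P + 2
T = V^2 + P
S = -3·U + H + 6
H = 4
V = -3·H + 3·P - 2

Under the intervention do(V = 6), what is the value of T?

The intervention breaks the incoming arrows to V: V = -3·H + 3·P - 2 no longer applies, and V = 6.
P = 0 if H >= 2 else -1  [with H=4]  = 0
T = V^2 + P  [with V=6, P=0]  = 36

36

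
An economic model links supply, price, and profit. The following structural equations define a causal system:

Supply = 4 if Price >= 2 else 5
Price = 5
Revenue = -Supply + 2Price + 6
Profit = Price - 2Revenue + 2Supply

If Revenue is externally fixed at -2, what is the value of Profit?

17

The intervention breaks the incoming arrows to Revenue: Revenue = -Supply + 2Price + 6 no longer applies, and Revenue = -2.
Supply = 4 if Price >= 2 else 5  [with Price=5]  = 4
Profit = Price - 2Revenue + 2Supply  [with Price=5, Revenue=-2, Supply=4]  = 17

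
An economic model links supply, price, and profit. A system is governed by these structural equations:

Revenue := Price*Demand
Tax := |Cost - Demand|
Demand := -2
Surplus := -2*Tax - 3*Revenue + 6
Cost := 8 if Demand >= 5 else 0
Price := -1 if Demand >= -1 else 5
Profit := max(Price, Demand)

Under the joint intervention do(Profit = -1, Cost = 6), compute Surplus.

20

Under do(Profit = -1, Cost = 6), each intervened variable's structural equation is replaced by its fixed value.
Price = -1 if Demand >= -1 else 5  [with Demand=-2]  = 5
Revenue = Price*Demand  [with Price=5, Demand=-2]  = -10
Tax = |Cost - Demand|  [with Cost=6, Demand=-2]  = 8
Surplus = -2*Tax - 3*Revenue + 6  [with Tax=8, Revenue=-10]  = 20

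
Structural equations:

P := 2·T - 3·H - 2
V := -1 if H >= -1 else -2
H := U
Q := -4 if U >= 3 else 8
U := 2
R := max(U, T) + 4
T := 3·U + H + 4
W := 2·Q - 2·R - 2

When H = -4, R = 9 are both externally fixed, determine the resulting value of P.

Setting H = -4, R = 9 by intervention discards those variables' equations.
T = 3·U + H + 4  [with U=2, H=-4]  = 6
P = 2·T - 3·H - 2  [with T=6, H=-4]  = 22

22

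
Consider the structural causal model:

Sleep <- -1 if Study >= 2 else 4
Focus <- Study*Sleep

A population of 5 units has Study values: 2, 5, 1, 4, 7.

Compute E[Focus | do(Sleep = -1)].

do(Sleep=-1) breaks Sleep's dependence on Study. With Sleep=-1 fixed, Focus across the units is -2, -5, -1, -4, -7, mean -3.8.

-3.8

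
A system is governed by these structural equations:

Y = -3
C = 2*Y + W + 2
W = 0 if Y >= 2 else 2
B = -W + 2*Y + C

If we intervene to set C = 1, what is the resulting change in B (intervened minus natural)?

3

The intervention breaks the incoming arrows to C: C = 2*Y + W + 2 no longer applies, and C = 1.
W = 0 if Y >= 2 else 2  [with Y=-3]  = 2
B = -W + 2*Y + C  [with W=2, Y=-3, C=1]  = -7
Without intervention: W = 0 if Y >= 2 else 2  [with Y=-3]  = 2; C = 2*Y + W + 2  [with Y=-3, W=2]  = -2; B = -W + 2*Y + C  [with W=2, Y=-3, C=-2]  = -10.
Change = -7 − (-10) = 3.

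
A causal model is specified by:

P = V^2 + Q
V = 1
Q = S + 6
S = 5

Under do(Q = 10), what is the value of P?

The intervention breaks the incoming arrows to Q: Q = S + 6 no longer applies, and Q = 10.
P = V^2 + Q  [with V=1, Q=10]  = 11

11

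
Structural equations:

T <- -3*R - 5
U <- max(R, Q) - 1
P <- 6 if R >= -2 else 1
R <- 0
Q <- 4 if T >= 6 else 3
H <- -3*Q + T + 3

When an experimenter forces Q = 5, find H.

-17

The intervention breaks the incoming arrows to Q: Q <- 4 if T >= 6 else 3 no longer applies, and Q = 5.
T = -3*R - 5  [with R=0]  = -5
H = -3*Q + T + 3  [with Q=5, T=-5]  = -17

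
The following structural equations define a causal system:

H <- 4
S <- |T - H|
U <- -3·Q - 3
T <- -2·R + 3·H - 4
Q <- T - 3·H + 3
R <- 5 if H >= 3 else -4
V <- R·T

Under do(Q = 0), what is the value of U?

The intervention breaks the incoming arrows to Q: Q <- T - 3·H + 3 no longer applies, and Q = 0.
U = -3·Q - 3  [with Q=0]  = -3

-3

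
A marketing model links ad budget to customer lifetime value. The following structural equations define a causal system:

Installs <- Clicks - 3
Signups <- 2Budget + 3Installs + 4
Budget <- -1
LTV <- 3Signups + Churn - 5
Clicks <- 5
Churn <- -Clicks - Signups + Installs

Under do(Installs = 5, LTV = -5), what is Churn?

The joint intervention fixes Installs = 5, LTV = -5, removing each variable's own equation.
Signups = 2Budget + 3Installs + 4  [with Budget=-1, Installs=5]  = 17
Churn = -Clicks - Signups + Installs  [with Clicks=5, Signups=17, Installs=5]  = -17

-17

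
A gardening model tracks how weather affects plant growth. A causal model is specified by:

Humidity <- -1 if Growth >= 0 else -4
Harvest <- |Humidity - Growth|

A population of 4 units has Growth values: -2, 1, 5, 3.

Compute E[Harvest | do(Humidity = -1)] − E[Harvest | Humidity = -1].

-0.75

Every unit gets Humidity=-1 under the intervention. Harvest values become 1, 2, 6, 4; E[Harvest|do(Humidity=-1)] = 3.25.
Conditioning on Humidity=-1 selects the 3 unit(s) with Growth ∈ {1, 5, 3}. Their Harvest values: 2, 6, 4. Mean = 4.
Difference = 3.25 − 4 = -0.75.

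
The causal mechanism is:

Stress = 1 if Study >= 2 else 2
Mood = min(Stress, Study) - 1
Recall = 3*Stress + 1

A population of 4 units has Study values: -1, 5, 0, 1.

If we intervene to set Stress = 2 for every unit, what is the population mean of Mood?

do(Stress=2) breaks Stress's dependence on Study. With Stress=2 fixed, Mood across the units is -2, 1, -1, 0, mean -0.5.

-0.5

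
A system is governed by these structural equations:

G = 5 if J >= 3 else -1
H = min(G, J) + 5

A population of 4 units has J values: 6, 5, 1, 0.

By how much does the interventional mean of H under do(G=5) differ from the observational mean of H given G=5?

The intervention sets G=5 in all 4 units regardless of J. Recomputing H per unit gives 10, 10, 6, 5; average 7.75.
E[H|G=5] averages over only the 2 units with G=5 (J = 6, 5): H = 10, 10, mean 10.
Difference = 7.75 − 10 = -2.25.

-2.25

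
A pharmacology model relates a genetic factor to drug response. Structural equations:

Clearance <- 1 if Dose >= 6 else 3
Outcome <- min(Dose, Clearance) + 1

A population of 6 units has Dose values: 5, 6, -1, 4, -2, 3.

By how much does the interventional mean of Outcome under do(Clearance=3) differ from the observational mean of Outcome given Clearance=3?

0.3

Under do(Clearance=3), Clearance's equation is replaced by Clearance=3 for every unit. Per-unit Outcome: 4, 4, 0, 4, -1, 4. Mean = 2.5.
Conditioning on Clearance=3 selects the 5 unit(s) with Dose ∈ {5, -1, 4, -2, 3}. Their Outcome values: 4, 0, 4, -1, 4. Mean = 2.2.
Difference = 2.5 − 2.2 = 0.3.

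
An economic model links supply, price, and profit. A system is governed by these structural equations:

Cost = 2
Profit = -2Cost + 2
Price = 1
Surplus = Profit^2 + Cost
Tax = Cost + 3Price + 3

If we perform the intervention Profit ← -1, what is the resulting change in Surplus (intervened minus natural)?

Intervening sets Profit = -1 and removes its equation (Profit = -2Cost + 2).
Surplus = Profit^2 + Cost  [with Profit=-1, Cost=2]  = 3
Without intervention: Profit = -2Cost + 2  [with Cost=2]  = -2; Surplus = Profit^2 + Cost  [with Profit=-2, Cost=2]  = 6.
Change = 3 − 6 = -3.

-3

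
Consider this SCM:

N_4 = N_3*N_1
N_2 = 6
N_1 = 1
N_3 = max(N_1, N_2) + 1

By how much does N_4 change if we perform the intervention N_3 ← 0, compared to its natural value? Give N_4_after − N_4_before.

-7

The intervention breaks the incoming arrows to N_3: N_3 = max(N_1, N_2) + 1 no longer applies, and N_3 = 0.
N_4 = N_3*N_1  [with N_3=0, N_1=1]  = 0
Without intervention: N_3 = max(N_1, N_2) + 1  [with N_1=1, N_2=6]  = 7; N_4 = N_3*N_1  [with N_3=7, N_1=1]  = 7.
Change = 0 − 7 = -7.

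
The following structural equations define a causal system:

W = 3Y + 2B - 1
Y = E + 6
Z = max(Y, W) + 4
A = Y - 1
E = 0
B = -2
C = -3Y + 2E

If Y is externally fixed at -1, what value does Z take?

3

The intervention breaks the incoming arrows to Y: Y = E + 6 no longer applies, and Y = -1.
W = 3Y + 2B - 1  [with Y=-1, B=-2]  = -8
Z = max(Y, W) + 4  [with Y=-1, W=-8]  = 3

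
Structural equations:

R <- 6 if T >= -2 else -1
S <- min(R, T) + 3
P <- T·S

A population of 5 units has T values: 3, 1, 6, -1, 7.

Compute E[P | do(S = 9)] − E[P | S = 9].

-29.7

The intervention sets S=9 in all 5 units regardless of T. Recomputing P per unit gives 27, 9, 54, -9, 63; average 28.8.
E[P|S=9] averages over only the 2 units with S=9 (T = 6, 7): P = 54, 63, mean 58.5.
Difference = 28.8 − 58.5 = -29.7.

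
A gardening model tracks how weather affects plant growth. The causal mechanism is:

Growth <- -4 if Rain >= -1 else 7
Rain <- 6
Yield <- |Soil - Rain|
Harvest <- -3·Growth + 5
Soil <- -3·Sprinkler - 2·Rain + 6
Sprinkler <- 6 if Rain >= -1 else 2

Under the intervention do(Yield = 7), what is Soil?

-24

do(Yield=7) replaces the equation Yield <- |Soil - Rain| with the constant Yield = 7.
Soil is not downstream of the intervention, so its value is determined by the original equations.
Sprinkler = 6 if Rain >= -1 else 2  [with Rain=6]  = 6
Soil = -3·Sprinkler - 2·Rain + 6  [with Sprinkler=6, Rain=6]  = -24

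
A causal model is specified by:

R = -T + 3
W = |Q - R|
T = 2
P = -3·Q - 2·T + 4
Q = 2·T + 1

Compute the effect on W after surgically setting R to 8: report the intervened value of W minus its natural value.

-1

Under do(R=8), the mechanism R = -T + 3 is discarded; R is fixed at 8.
Q = 2·T + 1  [with T=2]  = 5
W = |Q - R|  [with Q=5, R=8]  = 3
Without intervention: R = -T + 3  [with T=2]  = 1; Q = 2·T + 1  [with T=2]  = 5; W = |Q - R|  [with Q=5, R=1]  = 4.
Change = 3 − 4 = -1.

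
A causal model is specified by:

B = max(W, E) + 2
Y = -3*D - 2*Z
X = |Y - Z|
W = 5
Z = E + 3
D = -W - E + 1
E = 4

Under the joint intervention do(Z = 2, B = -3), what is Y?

20

The joint intervention fixes Z = 2, B = -3, removing each variable's own equation.
D = -W - E + 1  [with W=5, E=4]  = -8
Y = -3*D - 2*Z  [with D=-8, Z=2]  = 20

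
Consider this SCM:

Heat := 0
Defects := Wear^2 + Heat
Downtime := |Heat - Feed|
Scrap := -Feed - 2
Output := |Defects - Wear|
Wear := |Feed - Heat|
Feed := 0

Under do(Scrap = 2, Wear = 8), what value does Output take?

56

The joint intervention fixes Scrap = 2, Wear = 8, removing each variable's own equation.
Defects = Wear^2 + Heat  [with Wear=8, Heat=0]  = 64
Output = |Defects - Wear|  [with Defects=64, Wear=8]  = 56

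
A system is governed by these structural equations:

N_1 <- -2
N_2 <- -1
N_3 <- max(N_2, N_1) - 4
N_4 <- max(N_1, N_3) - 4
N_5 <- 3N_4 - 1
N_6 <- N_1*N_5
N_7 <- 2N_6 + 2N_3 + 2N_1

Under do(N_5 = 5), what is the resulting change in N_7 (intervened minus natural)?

-96

Under do(N_5=5), the mechanism N_5 <- 3N_4 - 1 is discarded; N_5 is fixed at 5.
N_3 = max(N_2, N_1) - 4  [with N_2=-1, N_1=-2]  = -5
N_6 = N_1*N_5  [with N_1=-2, N_5=5]  = -10
N_7 = 2N_6 + 2N_3 + 2N_1  [with N_6=-10, N_3=-5, N_1=-2]  = -34
Without intervention: N_3 = max(N_2, N_1) - 4  [with N_2=-1, N_1=-2]  = -5; N_4 = max(N_1, N_3) - 4  [with N_1=-2, N_3=-5]  = -6; N_5 = 3N_4 - 1  [with N_4=-6]  = -19; N_6 = N_1*N_5  [with N_1=-2, N_5=-19]  = 38; N_7 = 2N_6 + 2N_3 + 2N_1  [with N_6=38, N_3=-5, N_1=-2]  = 62.
Change = -34 − 62 = -96.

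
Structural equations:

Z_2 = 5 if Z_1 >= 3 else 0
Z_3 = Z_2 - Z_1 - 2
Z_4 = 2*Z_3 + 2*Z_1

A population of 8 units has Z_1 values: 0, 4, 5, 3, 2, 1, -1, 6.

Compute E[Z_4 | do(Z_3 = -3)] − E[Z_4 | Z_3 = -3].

-2

The intervention sets Z_3=-3 in all 8 units regardless of Z_1. Recomputing Z_4 per unit gives -6, 2, 4, 0, -2, -4, -8, 6; average -1.
E[Z_4|Z_3=-3] averages over only the 2 units with Z_3=-3 (Z_1 = 1, 6): Z_4 = -4, 6, mean 1.
Difference = -1 − 1 = -2.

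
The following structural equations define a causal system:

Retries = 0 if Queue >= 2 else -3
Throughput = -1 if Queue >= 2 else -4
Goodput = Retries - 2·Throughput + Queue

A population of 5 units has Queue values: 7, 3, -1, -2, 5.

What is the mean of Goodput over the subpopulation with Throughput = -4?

3.5

Conditioning on Throughput=-4 selects the 2 unit(s) with Queue ∈ {-1, -2}. Their Goodput values: 4, 3. Mean = 3.5.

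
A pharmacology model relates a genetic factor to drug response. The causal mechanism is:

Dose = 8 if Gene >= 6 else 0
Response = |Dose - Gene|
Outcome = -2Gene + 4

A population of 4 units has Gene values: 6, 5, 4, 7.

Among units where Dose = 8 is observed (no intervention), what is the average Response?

E[Response|Dose=8] averages over only the 2 units with Dose=8 (Gene = 6, 7): Response = 2, 1, mean 1.5.

1.5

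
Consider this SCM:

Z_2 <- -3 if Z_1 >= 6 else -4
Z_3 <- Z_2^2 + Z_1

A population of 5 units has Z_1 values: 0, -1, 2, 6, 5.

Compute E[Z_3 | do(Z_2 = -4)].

18.4

Every unit gets Z_2=-4 under the intervention. Z_3 values become 16, 15, 18, 22, 21; E[Z_3|do(Z_2=-4)] = 18.4.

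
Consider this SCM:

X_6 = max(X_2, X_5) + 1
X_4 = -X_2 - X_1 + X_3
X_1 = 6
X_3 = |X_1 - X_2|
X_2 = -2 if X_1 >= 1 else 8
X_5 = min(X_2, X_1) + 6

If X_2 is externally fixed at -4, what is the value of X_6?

Under do(X_2=-4), the mechanism X_2 = -2 if X_1 >= 1 else 8 is discarded; X_2 is fixed at -4.
X_5 = min(X_2, X_1) + 6  [with X_2=-4, X_1=6]  = 2
X_6 = max(X_2, X_5) + 1  [with X_2=-4, X_5=2]  = 3

3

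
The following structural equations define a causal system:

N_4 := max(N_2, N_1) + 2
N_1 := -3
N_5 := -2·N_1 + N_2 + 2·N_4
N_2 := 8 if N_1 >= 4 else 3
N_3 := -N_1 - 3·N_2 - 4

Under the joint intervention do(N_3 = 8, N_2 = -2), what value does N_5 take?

Setting N_3 = 8, N_2 = -2 by intervention discards those variables' equations.
N_4 = max(N_2, N_1) + 2  [with N_2=-2, N_1=-3]  = 0
N_5 = -2·N_1 + N_2 + 2·N_4  [with N_1=-3, N_2=-2, N_4=0]  = 4

4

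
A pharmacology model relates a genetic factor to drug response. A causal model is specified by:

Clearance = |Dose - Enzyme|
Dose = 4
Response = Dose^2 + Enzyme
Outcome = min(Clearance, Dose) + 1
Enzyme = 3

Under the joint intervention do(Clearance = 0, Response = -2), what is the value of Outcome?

1

The joint intervention fixes Clearance = 0, Response = -2, removing each variable's own equation.
Outcome = min(Clearance, Dose) + 1  [with Clearance=0, Dose=4]  = 1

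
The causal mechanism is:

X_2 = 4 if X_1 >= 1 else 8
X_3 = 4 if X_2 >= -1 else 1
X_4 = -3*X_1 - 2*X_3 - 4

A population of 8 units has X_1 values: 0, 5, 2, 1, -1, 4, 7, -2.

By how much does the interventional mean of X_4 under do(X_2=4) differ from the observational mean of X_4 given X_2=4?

5.4

Every unit gets X_2=4 under the intervention. X_4 values become -12, -27, -18, -15, -9, -24, -33, -6; E[X_4|do(X_2=4)] = -18.
Conditioning on X_2=4 selects the 5 unit(s) with X_1 ∈ {5, 2, 1, 4, 7}. Their X_4 values: -27, -18, -15, -24, -33. Mean = -23.4.
Difference = -18 − (-23.4) = 5.4.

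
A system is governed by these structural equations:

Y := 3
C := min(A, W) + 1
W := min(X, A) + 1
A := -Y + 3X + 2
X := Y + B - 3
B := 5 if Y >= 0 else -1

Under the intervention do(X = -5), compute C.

The intervention breaks the incoming arrows to X: X := Y + B - 3 no longer applies, and X = -5.
A = -Y + 3X + 2  [with Y=3, X=-5]  = -16
W = min(X, A) + 1  [with X=-5, A=-16]  = -15
C = min(A, W) + 1  [with A=-16, W=-15]  = -15

-15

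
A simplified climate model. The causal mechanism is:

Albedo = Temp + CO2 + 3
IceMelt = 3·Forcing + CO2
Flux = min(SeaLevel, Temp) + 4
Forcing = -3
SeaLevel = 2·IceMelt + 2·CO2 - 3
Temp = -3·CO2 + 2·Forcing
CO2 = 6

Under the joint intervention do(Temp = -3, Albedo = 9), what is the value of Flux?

Under do(Temp = -3, Albedo = 9), each intervened variable's structural equation is replaced by its fixed value.
IceMelt = 3·Forcing + CO2  [with Forcing=-3, CO2=6]  = -3
SeaLevel = 2·IceMelt + 2·CO2 - 3  [with IceMelt=-3, CO2=6]  = 3
Flux = min(SeaLevel, Temp) + 4  [with SeaLevel=3, Temp=-3]  = 1

1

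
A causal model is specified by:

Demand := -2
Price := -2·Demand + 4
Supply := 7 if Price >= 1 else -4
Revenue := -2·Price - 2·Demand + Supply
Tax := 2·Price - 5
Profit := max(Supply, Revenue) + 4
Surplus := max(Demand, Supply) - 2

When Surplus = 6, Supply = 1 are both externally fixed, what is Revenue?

The joint intervention fixes Surplus = 6, Supply = 1, removing each variable's own equation.
Price = -2·Demand + 4  [with Demand=-2]  = 8
Revenue = -2·Price - 2·Demand + Supply  [with Price=8, Demand=-2, Supply=1]  = -11

-11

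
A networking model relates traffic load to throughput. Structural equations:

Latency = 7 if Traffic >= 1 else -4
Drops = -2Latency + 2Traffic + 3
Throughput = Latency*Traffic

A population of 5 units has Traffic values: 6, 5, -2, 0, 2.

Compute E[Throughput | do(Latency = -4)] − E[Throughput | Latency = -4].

The intervention sets Latency=-4 in all 5 units regardless of Traffic. Recomputing Throughput per unit gives -24, -20, 8, 0, -8; average -8.8.
Conditioning on Latency=-4 selects the 2 unit(s) with Traffic ∈ {-2, 0}. Their Throughput values: 8, 0. Mean = 4.
Difference = -8.8 − 4 = -12.8.

-12.8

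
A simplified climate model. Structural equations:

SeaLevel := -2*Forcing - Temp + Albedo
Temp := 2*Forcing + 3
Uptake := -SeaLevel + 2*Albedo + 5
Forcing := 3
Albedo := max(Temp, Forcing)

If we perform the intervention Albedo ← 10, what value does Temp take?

Under do(Albedo=10), the mechanism Albedo := max(Temp, Forcing) is discarded; Albedo is fixed at 10.
Since Temp is not a descendant of the intervened variable, it is unaffected.
Temp = 2*Forcing + 3  [with Forcing=3]  = 9

9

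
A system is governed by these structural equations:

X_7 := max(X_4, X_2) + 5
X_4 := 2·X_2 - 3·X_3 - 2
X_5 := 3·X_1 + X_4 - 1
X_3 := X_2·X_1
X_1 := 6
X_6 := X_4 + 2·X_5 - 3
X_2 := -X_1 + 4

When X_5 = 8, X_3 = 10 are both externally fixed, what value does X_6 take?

-23

The joint intervention fixes X_5 = 8, X_3 = 10, removing each variable's own equation.
X_2 = -X_1 + 4  [with X_1=6]  = -2
X_4 = 2·X_2 - 3·X_3 - 2  [with X_2=-2, X_3=10]  = -36
X_6 = X_4 + 2·X_5 - 3  [with X_4=-36, X_5=8]  = -23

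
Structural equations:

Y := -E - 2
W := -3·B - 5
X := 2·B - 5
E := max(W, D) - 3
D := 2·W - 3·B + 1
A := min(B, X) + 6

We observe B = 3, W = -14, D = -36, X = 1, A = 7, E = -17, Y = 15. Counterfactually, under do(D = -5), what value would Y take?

6

The intervention breaks the incoming arrows to D: D := 2·W - 3·B + 1 no longer applies, and D = -5.
W = -3·B - 5  [with B=3]  = -14
E = max(W, D) - 3  [with W=-14, D=-5]  = -8
Y = -E - 2  [with E=-8]  = 6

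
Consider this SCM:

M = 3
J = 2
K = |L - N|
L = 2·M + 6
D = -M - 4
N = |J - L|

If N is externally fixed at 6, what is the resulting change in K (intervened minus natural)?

4

Under do(N=6), the mechanism N = |J - L| is discarded; N is fixed at 6.
L = 2·M + 6  [with M=3]  = 12
K = |L - N|  [with L=12, N=6]  = 6
Without intervention: L = 2·M + 6  [with M=3]  = 12; N = |J - L|  [with J=2, L=12]  = 10; K = |L - N|  [with L=12, N=10]  = 2.
Change = 6 − 2 = 4.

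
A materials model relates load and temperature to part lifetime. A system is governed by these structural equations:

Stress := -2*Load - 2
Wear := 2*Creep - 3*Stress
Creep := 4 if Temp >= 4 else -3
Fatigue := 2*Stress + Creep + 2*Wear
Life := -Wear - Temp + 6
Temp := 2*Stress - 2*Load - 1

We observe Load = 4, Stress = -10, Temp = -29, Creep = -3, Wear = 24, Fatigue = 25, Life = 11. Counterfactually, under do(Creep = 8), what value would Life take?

The intervention breaks the incoming arrows to Creep: Creep := 4 if Temp >= 4 else -3 no longer applies, and Creep = 8.
Stress = -2*Load - 2  [with Load=4]  = -10
Temp = 2*Stress - 2*Load - 1  [with Stress=-10, Load=4]  = -29
Wear = 2*Creep - 3*Stress  [with Creep=8, Stress=-10]  = 46
Life = -Wear - Temp + 6  [with Wear=46, Temp=-29]  = -11

-11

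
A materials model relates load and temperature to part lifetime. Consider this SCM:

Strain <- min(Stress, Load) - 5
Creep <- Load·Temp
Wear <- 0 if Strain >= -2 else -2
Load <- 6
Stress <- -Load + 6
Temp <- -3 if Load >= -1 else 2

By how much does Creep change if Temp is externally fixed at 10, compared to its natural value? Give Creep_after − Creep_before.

78

Intervening sets Temp = 10 and removes its equation (Temp <- -3 if Load >= -1 else 2).
Creep = Load·Temp  [with Load=6, Temp=10]  = 60
Without intervention: Temp = -3 if Load >= -1 else 2  [with Load=6]  = -3; Creep = Load·Temp  [with Load=6, Temp=-3]  = -18.
Change = 60 − (-18) = 78.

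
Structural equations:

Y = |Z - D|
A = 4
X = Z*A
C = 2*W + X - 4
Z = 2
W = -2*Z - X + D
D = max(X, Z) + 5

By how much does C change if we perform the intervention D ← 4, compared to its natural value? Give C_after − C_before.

-18

Under do(D=4), the mechanism D = max(X, Z) + 5 is discarded; D is fixed at 4.
X = Z*A  [with Z=2, A=4]  = 8
W = -2*Z - X + D  [with Z=2, X=8, D=4]  = -8
C = 2*W + X - 4  [with W=-8, X=8]  = -12
Without intervention: X = Z*A  [with Z=2, A=4]  = 8; D = max(X, Z) + 5  [with X=8, Z=2]  = 13; W = -2*Z - X + D  [with Z=2, X=8, D=13]  = 1; C = 2*W + X - 4  [with W=1, X=8]  = 6.
Change = -12 − 6 = -18.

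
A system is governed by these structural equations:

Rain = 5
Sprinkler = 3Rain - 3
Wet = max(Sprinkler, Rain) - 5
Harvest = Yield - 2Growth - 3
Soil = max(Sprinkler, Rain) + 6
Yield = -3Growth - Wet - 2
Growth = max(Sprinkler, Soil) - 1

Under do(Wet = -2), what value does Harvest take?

The intervention breaks the incoming arrows to Wet: Wet = max(Sprinkler, Rain) - 5 no longer applies, and Wet = -2.
Sprinkler = 3Rain - 3  [with Rain=5]  = 12
Soil = max(Sprinkler, Rain) + 6  [with Sprinkler=12, Rain=5]  = 18
Growth = max(Sprinkler, Soil) - 1  [with Sprinkler=12, Soil=18]  = 17
Yield = -3Growth - Wet - 2  [with Growth=17, Wet=-2]  = -51
Harvest = Yield - 2Growth - 3  [with Yield=-51, Growth=17]  = -88

-88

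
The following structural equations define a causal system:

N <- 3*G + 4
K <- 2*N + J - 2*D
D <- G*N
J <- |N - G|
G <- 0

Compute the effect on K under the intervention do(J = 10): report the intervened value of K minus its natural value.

Intervening sets J = 10 and removes its equation (J <- |N - G|).
N = 3*G + 4  [with G=0]  = 4
D = G*N  [with G=0, N=4]  = 0
K = 2*N + J - 2*D  [with N=4, J=10, D=0]  = 18
Without intervention: N = 3*G + 4  [with G=0]  = 4; D = G*N  [with G=0, N=4]  = 0; J = |N - G|  [with N=4, G=0]  = 4; K = 2*N + J - 2*D  [with N=4, J=4, D=0]  = 12.
Change = 18 − 12 = 6.

6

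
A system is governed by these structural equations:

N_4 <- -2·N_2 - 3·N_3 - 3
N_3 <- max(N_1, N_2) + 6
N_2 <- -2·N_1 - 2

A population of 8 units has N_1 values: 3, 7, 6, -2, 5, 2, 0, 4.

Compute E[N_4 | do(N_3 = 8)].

Under do(N_3=8), N_3's equation is replaced by N_3=8 for every unit. Per-unit N_4: -11, 5, 1, -31, -3, -15, -23, -7. Mean = -10.5.

-10.5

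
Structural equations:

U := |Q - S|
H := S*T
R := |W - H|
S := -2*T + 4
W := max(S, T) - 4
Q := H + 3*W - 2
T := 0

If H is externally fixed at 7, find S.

4

The intervention breaks the incoming arrows to H: H := S*T no longer applies, and H = 7.
Since S is not a descendant of the intervened variable, it is unaffected.
S = -2*T + 4  [with T=0]  = 4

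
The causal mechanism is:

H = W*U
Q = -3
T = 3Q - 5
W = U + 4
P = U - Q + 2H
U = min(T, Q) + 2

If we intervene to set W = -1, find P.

Under do(W=-1), the mechanism W = U + 4 is discarded; W is fixed at -1.
T = 3Q - 5  [with Q=-3]  = -14
U = min(T, Q) + 2  [with T=-14, Q=-3]  = -12
H = W*U  [with W=-1, U=-12]  = 12
P = U - Q + 2H  [with U=-12, Q=-3, H=12]  = 15

15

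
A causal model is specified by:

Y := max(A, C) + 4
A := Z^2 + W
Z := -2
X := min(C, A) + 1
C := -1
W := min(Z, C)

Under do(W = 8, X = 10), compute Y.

16

The joint intervention fixes W = 8, X = 10, removing each variable's own equation.
A = Z^2 + W  [with Z=-2, W=8]  = 12
Y = max(A, C) + 4  [with A=12, C=-1]  = 16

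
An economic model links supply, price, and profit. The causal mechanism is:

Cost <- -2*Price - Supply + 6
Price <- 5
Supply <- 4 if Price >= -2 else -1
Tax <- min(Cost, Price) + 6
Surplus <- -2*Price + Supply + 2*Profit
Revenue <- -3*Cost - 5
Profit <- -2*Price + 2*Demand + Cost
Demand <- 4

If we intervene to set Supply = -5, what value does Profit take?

The intervention breaks the incoming arrows to Supply: Supply <- 4 if Price >= -2 else -1 no longer applies, and Supply = -5.
Cost = -2*Price - Supply + 6  [with Price=5, Supply=-5]  = 1
Profit = -2*Price + 2*Demand + Cost  [with Price=5, Demand=4, Cost=1]  = -1

-1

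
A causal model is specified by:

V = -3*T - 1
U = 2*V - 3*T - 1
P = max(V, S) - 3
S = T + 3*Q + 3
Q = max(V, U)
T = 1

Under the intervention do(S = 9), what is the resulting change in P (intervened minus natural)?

The intervention breaks the incoming arrows to S: S = T + 3*Q + 3 no longer applies, and S = 9.
V = -3*T - 1  [with T=1]  = -4
P = max(V, S) - 3  [with V=-4, S=9]  = 6
Without intervention: V = -3*T - 1  [with T=1]  = -4; U = 2*V - 3*T - 1  [with V=-4, T=1]  = -12; Q = max(V, U)  [with V=-4, U=-12]  = -4; S = T + 3*Q + 3  [with T=1, Q=-4]  = -8; P = max(V, S) - 3  [with V=-4, S=-8]  = -7.
Change = 6 − (-7) = 13.

13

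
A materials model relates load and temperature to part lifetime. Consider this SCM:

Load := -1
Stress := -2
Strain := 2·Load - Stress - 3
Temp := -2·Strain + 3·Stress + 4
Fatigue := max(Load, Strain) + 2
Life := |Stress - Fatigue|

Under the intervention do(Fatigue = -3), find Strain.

do(Fatigue=-3) replaces the equation Fatigue := max(Load, Strain) + 2 with the constant Fatigue = -3.
Strain is not downstream of the intervention, so its value is determined by the original equations.
Strain = 2·Load - Stress - 3  [with Load=-1, Stress=-2]  = -3

-3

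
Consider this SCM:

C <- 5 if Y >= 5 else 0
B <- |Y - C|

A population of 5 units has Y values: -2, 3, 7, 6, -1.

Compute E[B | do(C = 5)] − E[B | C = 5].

Under do(C=5), C's equation is replaced by C=5 for every unit. Per-unit B: 7, 2, 2, 1, 6. Mean = 3.6.
E[B|C=5] averages over only the 2 units with C=5 (Y = 7, 6): B = 2, 1, mean 1.5.
Difference = 3.6 − 1.5 = 2.1.

2.1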